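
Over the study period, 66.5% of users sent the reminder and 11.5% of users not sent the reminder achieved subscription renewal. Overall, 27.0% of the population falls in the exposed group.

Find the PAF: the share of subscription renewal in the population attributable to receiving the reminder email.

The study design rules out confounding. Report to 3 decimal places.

p₁ = 0.665, p₀ = 0.115.
Overall risk P(Y=1) = π·p₁ + (1−π)·p₀ = 0.27×0.665 + 0.73×0.115 = 0.2635.
Under exogeneity, PAF = [P(Y=1) − p₀] / P(Y=1).
PAF = (0.2635 − 0.115) / 0.2635 ≈ 0.5636

PAF ≈ 0.564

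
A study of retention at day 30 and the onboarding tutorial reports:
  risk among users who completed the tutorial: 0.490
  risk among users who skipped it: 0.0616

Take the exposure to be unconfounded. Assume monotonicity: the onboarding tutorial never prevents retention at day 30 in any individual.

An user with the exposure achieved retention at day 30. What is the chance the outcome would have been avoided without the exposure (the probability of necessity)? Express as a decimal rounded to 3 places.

PN ≈ 0.874

Let p₁ = 0.49, p₀ = 0.0616.
Under exogeneity and monotonicity, PN = (p₁ − p₀) / p₁.
PN = (0.49 − 0.0616) / 0.49 = 0.4284 / 0.49 ≈ 0.8743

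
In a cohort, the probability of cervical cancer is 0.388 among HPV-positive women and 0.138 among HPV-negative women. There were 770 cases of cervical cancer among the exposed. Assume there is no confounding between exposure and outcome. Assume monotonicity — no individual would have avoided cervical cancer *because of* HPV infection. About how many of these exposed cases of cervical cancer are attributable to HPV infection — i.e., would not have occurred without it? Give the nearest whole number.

Let p₁ = 0.388, p₀ = 0.138.
PN = (p₁ − p₀)/p₁ = (0.388 − 0.138) / 0.388 ≈ 0.64433.
Attributable cases ≈ PN × (exposed cases) = 0.64433 × 770 ≈ 496.13.

about 496 cases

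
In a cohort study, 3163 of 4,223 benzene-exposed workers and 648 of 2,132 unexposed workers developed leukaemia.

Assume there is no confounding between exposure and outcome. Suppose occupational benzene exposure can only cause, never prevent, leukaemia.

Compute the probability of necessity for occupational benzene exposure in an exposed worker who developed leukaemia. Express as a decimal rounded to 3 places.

PN ≈ 0.594

p₁ = P(outcome | exposed) = 3163/4223 = 0.74899
p₀ = P(outcome | unexposed) = 648/2132 = 0.30394
Under exogeneity and monotonicity, PN = (p₁ − p₀) / p₁.
PN = (0.74899 − 0.30394) / 0.74899 = 0.44505 / 0.74899 ≈ 0.5942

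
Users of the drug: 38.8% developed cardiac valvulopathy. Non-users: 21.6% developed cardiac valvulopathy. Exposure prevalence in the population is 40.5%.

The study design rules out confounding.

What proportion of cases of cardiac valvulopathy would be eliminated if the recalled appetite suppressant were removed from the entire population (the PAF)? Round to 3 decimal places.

p₁ = 0.388, p₀ = 0.216.
Overall risk P(Y=1) = π·p₁ + (1−π)·p₀ = 0.405×0.388 + 0.595×0.216 = 0.28566.
Under exogeneity, PAF = [P(Y=1) − p₀] / P(Y=1).
PAF = (0.28566 − 0.216) / 0.28566 ≈ 0.2439

PAF ≈ 0.244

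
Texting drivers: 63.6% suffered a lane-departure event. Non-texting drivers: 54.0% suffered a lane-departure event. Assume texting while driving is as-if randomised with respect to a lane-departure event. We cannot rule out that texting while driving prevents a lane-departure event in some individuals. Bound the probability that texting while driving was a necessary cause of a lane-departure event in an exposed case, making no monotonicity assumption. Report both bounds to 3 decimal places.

0.151 ≤ PN ≤ 0.723

p₁ = 0.636, p₀ = 0.54.
Under exogeneity alone the bounds on PN are max{0,(p₁−p₀)/p₁} ≤ PN ≤ min{1,(1−p₀)/p₁}.
  lower = (p₁ − p₀)/p₁ = 0.096 / 0.636 ≈ 0.1509
  upper = min{1, (1 − p₀)/p₁} = 0.46 / 0.636 ≈ 0.7233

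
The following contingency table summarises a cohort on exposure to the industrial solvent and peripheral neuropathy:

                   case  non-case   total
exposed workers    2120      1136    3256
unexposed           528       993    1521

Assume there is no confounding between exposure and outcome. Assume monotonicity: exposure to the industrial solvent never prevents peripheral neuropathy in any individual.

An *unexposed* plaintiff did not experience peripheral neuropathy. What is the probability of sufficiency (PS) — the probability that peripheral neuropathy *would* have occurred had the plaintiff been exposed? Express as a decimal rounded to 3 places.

p₁ = P(outcome | exposed) = 2120/3256 = 0.65111
p₀ = P(outcome | unexposed) = 528/1521 = 0.34714
Under exogeneity and monotonicity, PS = (p₁ − p₀)/(1 − p₀).
PS = (0.65111 − 0.34714) / 0.65286 ≈ 0.4656

PS ≈ 0.466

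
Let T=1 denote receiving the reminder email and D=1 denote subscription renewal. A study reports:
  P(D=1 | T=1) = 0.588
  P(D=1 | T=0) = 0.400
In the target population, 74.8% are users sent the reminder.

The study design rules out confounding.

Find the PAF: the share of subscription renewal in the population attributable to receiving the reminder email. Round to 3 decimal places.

Let p₁ = 0.588, p₀ = 0.4.
Overall risk P(Y=1) = π·p₁ + (1−π)·p₀ = 0.748×0.588 + 0.252×0.4 = 0.54062.
Under exogeneity, PAF = [P(Y=1) − p₀] / P(Y=1).
PAF = (0.54062 − 0.4) / 0.54062 ≈ 0.2601

PAF ≈ 0.260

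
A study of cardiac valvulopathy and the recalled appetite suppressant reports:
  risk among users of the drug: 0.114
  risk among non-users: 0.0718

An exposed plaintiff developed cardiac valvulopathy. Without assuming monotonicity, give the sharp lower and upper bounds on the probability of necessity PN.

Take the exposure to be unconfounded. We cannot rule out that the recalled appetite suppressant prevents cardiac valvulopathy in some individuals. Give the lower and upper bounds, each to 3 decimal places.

Let p₁ = 0.114, p₀ = 0.0718.
Under exogeneity alone the bounds on PN are max{0,(p₁−p₀)/p₁} ≤ PN ≤ min{1,(1−p₀)/p₁}.
  lower = (p₁ − p₀)/p₁ = 0.0422 / 0.114 ≈ 0.3702
  upper = min{1, (1 − p₀)/p₁} = 0.9282 / 0.114 ≈ 8.1421 → capped at 1

0.370 ≤ PN ≤ 1.000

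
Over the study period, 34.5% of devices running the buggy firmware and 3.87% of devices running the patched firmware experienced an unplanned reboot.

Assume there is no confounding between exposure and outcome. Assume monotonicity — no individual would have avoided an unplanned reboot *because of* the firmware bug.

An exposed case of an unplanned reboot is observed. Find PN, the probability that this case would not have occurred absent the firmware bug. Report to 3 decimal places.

p₁ = 0.345, p₀ = 0.0387.
Under exogeneity and monotonicity, PN = (p₁ − p₀) / p₁.
PN = (0.345 − 0.0387) / 0.345 = 0.3063 / 0.345 ≈ 0.8878

PN ≈ 0.888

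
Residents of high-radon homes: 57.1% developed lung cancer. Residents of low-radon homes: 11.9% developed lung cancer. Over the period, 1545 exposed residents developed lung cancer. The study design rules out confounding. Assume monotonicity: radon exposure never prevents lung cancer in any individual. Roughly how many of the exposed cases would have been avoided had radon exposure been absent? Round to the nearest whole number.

p₁ = 0.571, p₀ = 0.119.
PN = (p₁ − p₀)/p₁ = (0.571 − 0.119) / 0.571 ≈ 0.79159.
Attributable cases ≈ PN × (exposed cases) = 0.79159 × 1545 ≈ 1223.01.

about 1223 cases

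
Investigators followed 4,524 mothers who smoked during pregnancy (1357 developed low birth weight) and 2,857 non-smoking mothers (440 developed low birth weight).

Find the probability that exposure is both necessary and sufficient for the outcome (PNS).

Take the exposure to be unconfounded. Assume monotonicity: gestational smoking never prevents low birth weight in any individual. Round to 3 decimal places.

p₁ = P(outcome | exposed) = 1357/4524 = 0.29996
p₀ = P(outcome | unexposed) = 440/2857 = 0.15401
Under exogeneity and monotonicity, PNS = p₁ − p₀.
PNS = 0.29996 − 0.15401 = 0.14595

PNS ≈ 0.146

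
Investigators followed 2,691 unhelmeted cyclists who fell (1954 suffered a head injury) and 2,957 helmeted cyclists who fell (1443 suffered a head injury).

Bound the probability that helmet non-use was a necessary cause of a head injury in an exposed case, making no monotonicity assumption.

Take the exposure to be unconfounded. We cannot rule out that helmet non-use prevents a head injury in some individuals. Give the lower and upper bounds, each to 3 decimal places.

0.328 ≤ PN ≤ 0.705

p₁ = P(outcome | exposed) = 1954/2691 = 0.72612
p₀ = P(outcome | unexposed) = 1443/2957 = 0.48799
Under exogeneity alone the bounds on PN are max{0,(p₁−p₀)/p₁} ≤ PN ≤ min{1,(1−p₀)/p₁}.
  lower = (p₁ − p₀)/p₁ = 0.23813 / 0.72612 ≈ 0.3279
  upper = min{1, (1 − p₀)/p₁} = 0.51201 / 0.72612 ≈ 0.7051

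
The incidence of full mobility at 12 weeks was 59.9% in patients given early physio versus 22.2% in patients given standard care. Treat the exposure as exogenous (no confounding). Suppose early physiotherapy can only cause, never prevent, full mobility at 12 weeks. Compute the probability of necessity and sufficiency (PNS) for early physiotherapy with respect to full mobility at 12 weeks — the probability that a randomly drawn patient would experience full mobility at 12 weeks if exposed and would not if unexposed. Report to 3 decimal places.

p₁ = 0.599, p₀ = 0.222.
Under exogeneity and monotonicity, PNS = p₁ − p₀.
PNS = 0.599 − 0.222 = 0.377

PNS ≈ 0.377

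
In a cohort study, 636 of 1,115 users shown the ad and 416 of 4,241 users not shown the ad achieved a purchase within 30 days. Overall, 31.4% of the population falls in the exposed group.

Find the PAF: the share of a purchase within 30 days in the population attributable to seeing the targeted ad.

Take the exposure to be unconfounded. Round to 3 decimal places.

p₁ = P(outcome | exposed) = 636/1115 = 0.5704
p₀ = P(outcome | unexposed) = 416/4241 = 0.09809
Overall risk P(Y=1) = π·p₁ + (1−π)·p₀ = 0.314×0.5704 + 0.686×0.09809 = 0.2464.
Under exogeneity, PAF = [P(Y=1) − p₀] / P(Y=1).
PAF = (0.2464 − 0.09809) / 0.2464 ≈ 0.6019

PAF ≈ 0.602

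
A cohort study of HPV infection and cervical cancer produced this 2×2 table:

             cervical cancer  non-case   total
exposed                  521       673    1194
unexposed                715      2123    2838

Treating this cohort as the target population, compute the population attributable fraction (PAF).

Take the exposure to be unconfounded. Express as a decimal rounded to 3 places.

PAF ≈ 0.178

p₁ = P(outcome | exposed) = 521/1194 = 0.43635
p₀ = P(outcome | unexposed) = 715/2838 = 0.25194
Exposure prevalence π = 1194/4032 = 0.29613; overall risk P(Y=1) = 0.30655.
Under exogeneity, PAF = [P(Y=1) − p₀]/P(Y=1).
PAF = (0.30655 − 0.25194) / 0.30655 ≈ 0.1781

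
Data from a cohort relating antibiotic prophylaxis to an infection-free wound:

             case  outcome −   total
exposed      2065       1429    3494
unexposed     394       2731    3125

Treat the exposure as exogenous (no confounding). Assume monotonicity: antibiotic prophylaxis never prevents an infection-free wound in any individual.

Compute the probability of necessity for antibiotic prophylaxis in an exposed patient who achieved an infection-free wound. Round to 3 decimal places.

PN ≈ 0.787

p₁ = P(outcome | exposed) = 2065/3494 = 0.59101
p₀ = P(outcome | unexposed) = 394/3125 = 0.12608
Under exogeneity and monotonicity, PN = (p₁ − p₀)/p₁.
PN = (0.59101 − 0.12608) / 0.59101 ≈ 0.7867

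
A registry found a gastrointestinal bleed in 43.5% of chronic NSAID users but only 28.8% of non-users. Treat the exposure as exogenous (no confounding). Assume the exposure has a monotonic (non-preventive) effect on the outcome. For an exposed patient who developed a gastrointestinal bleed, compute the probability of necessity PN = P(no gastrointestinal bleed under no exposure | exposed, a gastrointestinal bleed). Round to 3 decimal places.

PN ≈ 0.338

p₁ = 0.435, p₀ = 0.288.
Under exogeneity and monotonicity, PN = (p₁ − p₀) / p₁.
PN = (0.435 − 0.288) / 0.435 = 0.147 / 0.435 ≈ 0.3379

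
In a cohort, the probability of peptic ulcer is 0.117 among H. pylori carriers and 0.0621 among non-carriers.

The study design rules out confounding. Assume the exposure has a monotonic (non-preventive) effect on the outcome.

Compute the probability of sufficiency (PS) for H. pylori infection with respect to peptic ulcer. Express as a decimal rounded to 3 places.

Let p₁ = 0.117, p₀ = 0.0621.
Under exogeneity and monotonicity, PS = (p₁ − p₀) / (1 − p₀).
PS = (0.117 − 0.0621) / (1 − 0.0621) = 0.0549 / 0.9379 ≈ 0.0585

PS ≈ 0.059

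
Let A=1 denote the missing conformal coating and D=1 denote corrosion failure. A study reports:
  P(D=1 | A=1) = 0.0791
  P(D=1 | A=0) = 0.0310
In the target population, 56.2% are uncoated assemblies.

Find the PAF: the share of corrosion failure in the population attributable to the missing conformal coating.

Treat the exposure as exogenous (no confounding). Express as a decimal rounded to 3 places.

Let p₁ = 0.0791, p₀ = 0.031.
Overall risk P(Y=1) = π·p₁ + (1−π)·p₀ = 0.562×0.0791 + 0.438×0.031 = 0.058032.
Under exogeneity, PAF = [P(Y=1) − p₀] / P(Y=1).
PAF = (0.058032 − 0.031) / 0.058032 ≈ 0.4658

PAF ≈ 0.466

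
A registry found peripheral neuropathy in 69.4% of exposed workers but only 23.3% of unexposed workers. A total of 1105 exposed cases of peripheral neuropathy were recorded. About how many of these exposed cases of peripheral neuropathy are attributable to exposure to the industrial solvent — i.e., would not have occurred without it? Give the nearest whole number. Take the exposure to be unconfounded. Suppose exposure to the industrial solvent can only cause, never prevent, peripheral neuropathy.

p₁ = 0.694, p₀ = 0.233.
PN = (p₁ − p₀)/p₁ = (0.694 − 0.233) / 0.694 ≈ 0.66427.
Attributable cases ≈ PN × (exposed cases) = 0.66427 × 1105 ≈ 734.01.

about 734 cases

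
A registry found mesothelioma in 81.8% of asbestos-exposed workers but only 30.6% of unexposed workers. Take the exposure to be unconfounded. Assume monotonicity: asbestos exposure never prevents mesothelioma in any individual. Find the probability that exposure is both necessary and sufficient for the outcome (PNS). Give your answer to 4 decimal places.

p₁ = 0.818, p₀ = 0.306.
Under exogeneity and monotonicity, PNS = p₁ − p₀.
PNS = 0.818 − 0.306 = 0.512

PNS ≈ 0.5120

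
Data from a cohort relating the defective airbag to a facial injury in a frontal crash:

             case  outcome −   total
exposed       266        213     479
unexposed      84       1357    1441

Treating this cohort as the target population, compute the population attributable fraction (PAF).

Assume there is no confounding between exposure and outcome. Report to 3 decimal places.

p₁ = P(outcome | exposed) = 266/479 = 0.55532
p₀ = P(outcome | unexposed) = 84/1441 = 0.058293
Exposure prevalence π = 479/1920 = 0.24948; overall risk P(Y=1) = 0.18229.
Under exogeneity, PAF = [P(Y=1) − p₀]/P(Y=1).
PAF = (0.18229 − 0.058293) / 0.18229 ≈ 0.6802

PAF ≈ 0.680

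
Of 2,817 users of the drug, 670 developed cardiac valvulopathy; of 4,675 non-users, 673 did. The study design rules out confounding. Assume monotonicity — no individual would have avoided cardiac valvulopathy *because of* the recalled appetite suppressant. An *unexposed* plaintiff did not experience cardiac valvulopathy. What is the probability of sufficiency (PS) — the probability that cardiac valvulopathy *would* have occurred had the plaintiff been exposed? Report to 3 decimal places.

PS ≈ 0.110

p₁ = P(outcome | exposed) = 670/2817 = 0.23784
p₀ = P(outcome | unexposed) = 673/4675 = 0.14396
Under exogeneity and monotonicity, PS = (p₁ − p₀) / (1 − p₀).
PS = (0.23784 − 0.14396) / (1 − 0.14396) = 0.093884 / 0.85604 ≈ 0.1097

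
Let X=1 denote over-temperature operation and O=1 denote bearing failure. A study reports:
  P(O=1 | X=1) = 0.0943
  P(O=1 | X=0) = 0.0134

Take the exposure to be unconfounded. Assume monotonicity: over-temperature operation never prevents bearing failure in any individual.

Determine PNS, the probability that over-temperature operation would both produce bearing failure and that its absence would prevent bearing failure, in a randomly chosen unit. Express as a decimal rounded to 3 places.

PNS ≈ 0.081

Let p₁ = 0.0943, p₀ = 0.0134.
Under exogeneity and monotonicity, PNS = p₁ − p₀.
PNS = 0.0943 − 0.0134 = 0.0809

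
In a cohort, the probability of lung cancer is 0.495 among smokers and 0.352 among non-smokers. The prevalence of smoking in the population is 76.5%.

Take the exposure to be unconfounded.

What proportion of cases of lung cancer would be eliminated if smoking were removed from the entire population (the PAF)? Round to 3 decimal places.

PAF ≈ 0.237

Let p₁ = 0.495, p₀ = 0.352.
Overall risk P(Y=1) = π·p₁ + (1−π)·p₀ = 0.765×0.495 + 0.235×0.352 = 0.46139.
Under exogeneity, PAF = [P(Y=1) − p₀] / P(Y=1).
PAF = (0.46139 − 0.352) / 0.46139 ≈ 0.2371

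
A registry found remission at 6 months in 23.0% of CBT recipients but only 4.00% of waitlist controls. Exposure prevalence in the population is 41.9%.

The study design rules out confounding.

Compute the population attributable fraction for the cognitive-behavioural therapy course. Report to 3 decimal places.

PAF ≈ 0.666

p₁ = 0.23, p₀ = 0.04.
Overall risk P(Y=1) = π·p₁ + (1−π)·p₀ = 0.419×0.23 + 0.581×0.04 = 0.11961.
Under exogeneity, PAF = [P(Y=1) − p₀] / P(Y=1).
PAF = (0.11961 − 0.04) / 0.11961 ≈ 0.6656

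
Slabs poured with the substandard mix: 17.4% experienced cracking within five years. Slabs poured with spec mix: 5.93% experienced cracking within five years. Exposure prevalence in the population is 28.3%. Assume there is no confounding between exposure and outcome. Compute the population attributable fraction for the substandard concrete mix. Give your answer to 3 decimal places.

p₁ = 0.174, p₀ = 0.0593.
Overall risk P(Y=1) = π·p₁ + (1−π)·p₀ = 0.283×0.174 + 0.717×0.0593 = 0.09176.
Under exogeneity, PAF = [P(Y=1) − p₀] / P(Y=1).
PAF = (0.09176 − 0.0593) / 0.09176 ≈ 0.3537

PAF ≈ 0.354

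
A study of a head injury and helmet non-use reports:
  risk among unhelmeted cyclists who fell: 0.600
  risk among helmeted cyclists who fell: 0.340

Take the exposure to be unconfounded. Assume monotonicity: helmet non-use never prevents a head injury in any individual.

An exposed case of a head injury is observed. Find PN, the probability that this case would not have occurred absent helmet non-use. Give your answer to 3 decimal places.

PN ≈ 0.433

Let p₁ = 0.6, p₀ = 0.34.
Under exogeneity and monotonicity, PN = (p₁ − p₀) / p₁.
PN = (0.6 − 0.34) / 0.6 = 0.26 / 0.6 ≈ 0.4333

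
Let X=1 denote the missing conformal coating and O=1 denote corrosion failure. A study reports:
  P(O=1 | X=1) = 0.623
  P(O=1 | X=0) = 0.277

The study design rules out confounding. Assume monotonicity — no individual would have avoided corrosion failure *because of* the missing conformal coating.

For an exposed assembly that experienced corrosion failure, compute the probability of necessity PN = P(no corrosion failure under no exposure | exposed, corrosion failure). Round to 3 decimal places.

Let p₁ = 0.623, p₀ = 0.277.
Under exogeneity and monotonicity, PN = (p₁ − p₀) / p₁.
PN = (0.623 − 0.277) / 0.623 = 0.346 / 0.623 ≈ 0.5554

PN ≈ 0.555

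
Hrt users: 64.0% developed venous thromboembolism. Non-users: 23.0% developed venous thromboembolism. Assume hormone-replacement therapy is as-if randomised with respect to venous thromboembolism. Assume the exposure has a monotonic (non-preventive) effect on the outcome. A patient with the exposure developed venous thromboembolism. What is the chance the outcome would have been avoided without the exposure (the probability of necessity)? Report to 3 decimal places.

p₁ = 0.64, p₀ = 0.23.
Under exogeneity and monotonicity, PN = (p₁ − p₀) / p₁.
PN = (0.64 − 0.23) / 0.64 = 0.41 / 0.64 ≈ 0.6406

PN ≈ 0.641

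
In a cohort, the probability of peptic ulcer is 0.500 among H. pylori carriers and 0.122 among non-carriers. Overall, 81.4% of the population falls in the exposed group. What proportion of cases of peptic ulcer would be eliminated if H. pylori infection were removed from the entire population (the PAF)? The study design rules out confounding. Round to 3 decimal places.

PAF ≈ 0.716

Let p₁ = 0.5, p₀ = 0.122.
Overall risk P(Y=1) = π·p₁ + (1−π)·p₀ = 0.814×0.5 + 0.186×0.122 = 0.42969.
Under exogeneity, PAF = [P(Y=1) − p₀] / P(Y=1).
PAF = (0.42969 − 0.122) / 0.42969 ≈ 0.7161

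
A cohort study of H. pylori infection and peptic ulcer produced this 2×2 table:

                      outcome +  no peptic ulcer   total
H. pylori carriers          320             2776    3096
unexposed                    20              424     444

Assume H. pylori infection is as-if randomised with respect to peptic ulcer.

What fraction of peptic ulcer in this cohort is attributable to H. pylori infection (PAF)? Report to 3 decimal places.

p₁ = P(outcome | exposed) = 320/3096 = 0.10336
p₀ = P(outcome | unexposed) = 20/444 = 0.045045
Exposure prevalence π = 3096/3540 = 0.87458; overall risk P(Y=1) = 0.096045.
Under exogeneity, PAF = [P(Y=1) − p₀]/P(Y=1).
PAF = (0.096045 − 0.045045) / 0.096045 ≈ 0.5310

PAF ≈ 0.531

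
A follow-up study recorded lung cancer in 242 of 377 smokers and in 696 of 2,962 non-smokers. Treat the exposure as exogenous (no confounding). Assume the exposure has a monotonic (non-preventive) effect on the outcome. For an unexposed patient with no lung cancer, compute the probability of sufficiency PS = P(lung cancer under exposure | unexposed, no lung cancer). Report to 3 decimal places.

p₁ = P(outcome | exposed) = 242/377 = 0.64191
p₀ = P(outcome | unexposed) = 696/2962 = 0.23498
Under exogeneity and monotonicity, PS = (p₁ − p₀) / (1 − p₀).
PS = (0.64191 − 0.23498) / (1 − 0.23498) = 0.40693 / 0.76502 ≈ 0.5319

PS ≈ 0.532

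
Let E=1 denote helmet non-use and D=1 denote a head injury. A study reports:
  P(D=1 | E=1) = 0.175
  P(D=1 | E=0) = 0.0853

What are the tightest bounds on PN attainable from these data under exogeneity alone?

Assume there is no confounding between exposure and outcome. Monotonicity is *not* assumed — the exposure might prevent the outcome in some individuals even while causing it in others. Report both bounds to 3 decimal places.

Let p₁ = 0.175, p₀ = 0.0853.
Under exogeneity alone the bounds on PN are max{0,(p₁−p₀)/p₁} ≤ PN ≤ min{1,(1−p₀)/p₁}.
  lower = (p₁ − p₀)/p₁ = 0.0897 / 0.175 ≈ 0.5126
  upper = min{1, (1 − p₀)/p₁} = 0.9147 / 0.175 ≈ 5.2269 → capped at 1

0.513 ≤ PN ≤ 1.000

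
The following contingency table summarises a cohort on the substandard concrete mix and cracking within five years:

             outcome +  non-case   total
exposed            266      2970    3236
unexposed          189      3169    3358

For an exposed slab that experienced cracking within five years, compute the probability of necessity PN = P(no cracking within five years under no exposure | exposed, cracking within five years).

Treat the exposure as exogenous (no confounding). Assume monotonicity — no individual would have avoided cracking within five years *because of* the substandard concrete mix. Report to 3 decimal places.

PN ≈ 0.315

p₁ = P(outcome | exposed) = 266/3236 = 0.0822
p₀ = P(outcome | unexposed) = 189/3358 = 0.056284
Under exogeneity and monotonicity, PN = (p₁ − p₀)/p₁.
PN = (0.0822 − 0.056284) / 0.0822 ≈ 0.3153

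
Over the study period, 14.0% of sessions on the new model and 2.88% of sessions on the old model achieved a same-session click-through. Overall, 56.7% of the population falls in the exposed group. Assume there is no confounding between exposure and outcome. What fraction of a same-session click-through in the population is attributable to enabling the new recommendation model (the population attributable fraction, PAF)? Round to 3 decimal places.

p₁ = 0.14, p₀ = 0.0288.
Overall risk P(Y=1) = π·p₁ + (1−π)·p₀ = 0.567×0.14 + 0.433×0.0288 = 0.09185.
Under exogeneity, PAF = [P(Y=1) − p₀] / P(Y=1).
PAF = (0.09185 − 0.0288) / 0.09185 ≈ 0.6864

PAF ≈ 0.686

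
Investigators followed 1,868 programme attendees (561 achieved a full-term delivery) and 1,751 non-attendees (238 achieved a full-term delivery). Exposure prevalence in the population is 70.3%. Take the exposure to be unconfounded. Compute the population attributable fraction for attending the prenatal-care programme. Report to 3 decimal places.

PAF ≈ 0.460

p₁ = P(outcome | exposed) = 561/1868 = 0.30032
p₀ = P(outcome | unexposed) = 238/1751 = 0.13592
Overall risk P(Y=1) = π·p₁ + (1−π)·p₀ = 0.703×0.30032 + 0.297×0.13592 = 0.25149.
Under exogeneity, PAF = [P(Y=1) − p₀] / P(Y=1).
PAF = (0.25149 − 0.13592) / 0.25149 ≈ 0.4595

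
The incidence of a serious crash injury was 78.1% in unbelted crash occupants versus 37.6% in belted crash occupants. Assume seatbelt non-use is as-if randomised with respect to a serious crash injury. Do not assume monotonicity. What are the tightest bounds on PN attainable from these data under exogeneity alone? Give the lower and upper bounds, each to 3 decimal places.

0.519 ≤ PN ≤ 0.799

p₁ = 0.781, p₀ = 0.376.
Under exogeneity alone the bounds on PN are max{0,(p₁−p₀)/p₁} ≤ PN ≤ min{1,(1−p₀)/p₁}.
  lower = (p₁ − p₀)/p₁ = 0.405 / 0.781 ≈ 0.5186
  upper = min{1, (1 − p₀)/p₁} = 0.624 / 0.781 ≈ 0.7990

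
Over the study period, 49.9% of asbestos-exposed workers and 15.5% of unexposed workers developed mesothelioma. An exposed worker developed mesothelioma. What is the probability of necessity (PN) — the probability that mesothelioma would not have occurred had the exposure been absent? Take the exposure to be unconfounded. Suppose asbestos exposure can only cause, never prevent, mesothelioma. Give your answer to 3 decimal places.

PN ≈ 0.689

p₁ = 0.499, p₀ = 0.155.
Under exogeneity and monotonicity, PN = (p₁ − p₀) / p₁.
PN = (0.499 − 0.155) / 0.499 = 0.344 / 0.499 ≈ 0.6894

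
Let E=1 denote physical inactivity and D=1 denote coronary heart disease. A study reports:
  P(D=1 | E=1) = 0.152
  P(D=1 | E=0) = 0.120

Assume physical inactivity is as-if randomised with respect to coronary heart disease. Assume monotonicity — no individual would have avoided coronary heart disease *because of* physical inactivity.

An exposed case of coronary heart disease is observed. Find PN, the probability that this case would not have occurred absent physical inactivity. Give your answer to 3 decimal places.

PN ≈ 0.211

Let p₁ = 0.152, p₀ = 0.12.
Under exogeneity and monotonicity, PN = (p₁ − p₀) / p₁.
PN = (0.152 − 0.12) / 0.152 = 0.032 / 0.152 ≈ 0.2105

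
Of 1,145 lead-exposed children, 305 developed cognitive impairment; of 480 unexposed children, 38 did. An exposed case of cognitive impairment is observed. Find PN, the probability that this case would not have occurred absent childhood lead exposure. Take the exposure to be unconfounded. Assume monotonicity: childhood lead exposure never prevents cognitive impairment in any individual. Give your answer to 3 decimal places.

PN ≈ 0.703

p₁ = P(outcome | exposed) = 305/1145 = 0.26638
p₀ = P(outcome | unexposed) = 38/480 = 0.079167
Under exogeneity and monotonicity, PN = (p₁ − p₀) / p₁.
PN = (0.26638 − 0.079167) / 0.26638 = 0.18721 / 0.26638 ≈ 0.7028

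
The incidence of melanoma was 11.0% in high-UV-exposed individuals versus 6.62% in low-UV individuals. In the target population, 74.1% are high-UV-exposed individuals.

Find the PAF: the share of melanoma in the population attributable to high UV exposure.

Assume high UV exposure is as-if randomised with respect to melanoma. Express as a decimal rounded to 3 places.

PAF ≈ 0.329

p₁ = 0.11, p₀ = 0.0662.
Overall risk P(Y=1) = π·p₁ + (1−π)·p₀ = 0.741×0.11 + 0.259×0.0662 = 0.098656.
Under exogeneity, PAF = [P(Y=1) − p₀] / P(Y=1).
PAF = (0.098656 − 0.0662) / 0.098656 ≈ 0.3290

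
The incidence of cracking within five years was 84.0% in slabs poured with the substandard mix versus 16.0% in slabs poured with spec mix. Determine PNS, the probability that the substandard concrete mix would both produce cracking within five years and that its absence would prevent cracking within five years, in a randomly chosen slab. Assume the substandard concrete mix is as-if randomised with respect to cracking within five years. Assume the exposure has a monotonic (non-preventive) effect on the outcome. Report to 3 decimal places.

p₁ = 0.84, p₀ = 0.16.
Under exogeneity and monotonicity, PNS = p₁ − p₀.
PNS = 0.84 − 0.16 = 0.68

PNS ≈ 0.680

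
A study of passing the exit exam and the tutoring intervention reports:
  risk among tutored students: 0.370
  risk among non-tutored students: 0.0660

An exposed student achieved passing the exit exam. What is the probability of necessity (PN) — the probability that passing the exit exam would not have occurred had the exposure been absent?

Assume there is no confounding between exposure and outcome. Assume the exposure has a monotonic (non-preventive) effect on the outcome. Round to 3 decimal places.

PN ≈ 0.822

Let p₁ = 0.37, p₀ = 0.066.
Under exogeneity and monotonicity, PN = (p₁ − p₀) / p₁.
PN = (0.37 − 0.066) / 0.37 = 0.304 / 0.37 ≈ 0.8216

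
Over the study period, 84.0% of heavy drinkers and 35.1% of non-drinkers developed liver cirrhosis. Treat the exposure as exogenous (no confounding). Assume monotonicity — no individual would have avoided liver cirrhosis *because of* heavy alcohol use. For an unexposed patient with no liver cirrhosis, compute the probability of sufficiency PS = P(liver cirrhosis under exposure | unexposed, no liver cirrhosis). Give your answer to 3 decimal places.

p₁ = 0.84, p₀ = 0.351.
Under exogeneity and monotonicity, PS = (p₁ − p₀) / (1 − p₀).
PS = (0.84 − 0.351) / (1 − 0.351) = 0.489 / 0.649 ≈ 0.7535

PS ≈ 0.753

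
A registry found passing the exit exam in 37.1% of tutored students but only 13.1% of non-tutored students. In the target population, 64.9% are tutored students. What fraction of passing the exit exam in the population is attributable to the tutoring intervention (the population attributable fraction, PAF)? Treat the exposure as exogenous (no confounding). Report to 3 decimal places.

p₁ = 0.371, p₀ = 0.131.
Overall risk P(Y=1) = π·p₁ + (1−π)·p₀ = 0.649×0.371 + 0.351×0.131 = 0.28676.
Under exogeneity, PAF = [P(Y=1) − p₀] / P(Y=1).
PAF = (0.28676 − 0.131) / 0.28676 ≈ 0.5432

PAF ≈ 0.543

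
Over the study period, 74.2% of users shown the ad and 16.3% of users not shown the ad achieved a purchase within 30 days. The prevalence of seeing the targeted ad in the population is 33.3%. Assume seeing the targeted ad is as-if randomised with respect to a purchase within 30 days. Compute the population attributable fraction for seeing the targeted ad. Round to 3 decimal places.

PAF ≈ 0.542

p₁ = 0.742, p₀ = 0.163.
Overall risk P(Y=1) = π·p₁ + (1−π)·p₀ = 0.333×0.742 + 0.667×0.163 = 0.35581.
Under exogeneity, PAF = [P(Y=1) − p₀] / P(Y=1).
PAF = (0.35581 − 0.163) / 0.35581 ≈ 0.5419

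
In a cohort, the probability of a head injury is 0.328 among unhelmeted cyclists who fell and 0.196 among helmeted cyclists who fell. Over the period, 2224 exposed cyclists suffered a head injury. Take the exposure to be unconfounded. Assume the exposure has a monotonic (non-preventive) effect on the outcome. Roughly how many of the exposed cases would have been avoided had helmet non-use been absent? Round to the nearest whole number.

about 895 cases

Let p₁ = 0.328, p₀ = 0.196.
PN = (p₁ − p₀)/p₁ = (0.328 − 0.196) / 0.328 ≈ 0.40244.
Attributable cases ≈ PN × (exposed cases) = 0.40244 × 2224 ≈ 895.02.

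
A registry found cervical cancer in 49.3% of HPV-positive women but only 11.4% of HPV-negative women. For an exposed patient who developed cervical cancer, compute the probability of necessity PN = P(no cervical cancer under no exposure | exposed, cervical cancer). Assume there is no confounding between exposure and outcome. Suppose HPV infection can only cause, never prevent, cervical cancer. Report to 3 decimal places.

PN ≈ 0.769

p₁ = 0.493, p₀ = 0.114.
Under exogeneity and monotonicity, PN = (p₁ − p₀) / p₁.
PN = (0.493 − 0.114) / 0.493 = 0.379 / 0.493 ≈ 0.7688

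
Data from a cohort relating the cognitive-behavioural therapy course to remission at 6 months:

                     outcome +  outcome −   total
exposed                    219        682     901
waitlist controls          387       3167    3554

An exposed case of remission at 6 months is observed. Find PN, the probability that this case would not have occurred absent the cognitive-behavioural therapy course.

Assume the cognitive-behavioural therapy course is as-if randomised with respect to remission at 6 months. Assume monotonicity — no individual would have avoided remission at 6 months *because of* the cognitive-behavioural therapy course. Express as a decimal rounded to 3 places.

PN ≈ 0.552

p₁ = P(outcome | exposed) = 219/901 = 0.24306
p₀ = P(outcome | unexposed) = 387/3554 = 0.10889
Under exogeneity and monotonicity, PN = (p₁ − p₀) / p₁.
PN = (0.24306 − 0.10889) / 0.24306 = 0.13417 / 0.24306 ≈ 0.5520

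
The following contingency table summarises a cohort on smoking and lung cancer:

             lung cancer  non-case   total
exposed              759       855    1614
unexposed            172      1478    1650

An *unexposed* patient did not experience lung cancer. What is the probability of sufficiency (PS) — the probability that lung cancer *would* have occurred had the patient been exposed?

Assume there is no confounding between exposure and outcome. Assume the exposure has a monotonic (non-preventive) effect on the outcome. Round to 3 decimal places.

PS ≈ 0.409

p₁ = P(outcome | exposed) = 759/1614 = 0.47026
p₀ = P(outcome | unexposed) = 172/1650 = 0.10424
Under exogeneity and monotonicity, PS = (p₁ − p₀)/(1 − p₀).
PS = (0.47026 − 0.10424) / 0.89576 ≈ 0.4086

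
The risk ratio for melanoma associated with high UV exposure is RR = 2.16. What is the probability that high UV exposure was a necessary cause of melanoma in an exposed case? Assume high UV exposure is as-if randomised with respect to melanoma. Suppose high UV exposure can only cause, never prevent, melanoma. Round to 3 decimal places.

PN ≈ 0.537

Under exogeneity and monotonicity, PN = (RR − 1) / RR = 1 − 1/RR.
PN = (2.16 − 1) / 2.16 = 1.16 / 2.16 ≈ 0.5370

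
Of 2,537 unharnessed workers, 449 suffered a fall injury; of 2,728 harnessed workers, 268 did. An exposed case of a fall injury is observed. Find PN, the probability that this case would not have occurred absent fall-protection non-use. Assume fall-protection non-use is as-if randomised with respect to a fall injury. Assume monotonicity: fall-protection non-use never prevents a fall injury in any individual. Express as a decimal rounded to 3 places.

PN ≈ 0.445

p₁ = P(outcome | exposed) = 449/2537 = 0.17698
p₀ = P(outcome | unexposed) = 268/2728 = 0.09824
Under exogeneity and monotonicity, PN = (p₁ − p₀) / p₁.
PN = (0.17698 − 0.09824) / 0.17698 = 0.07874 / 0.17698 ≈ 0.4449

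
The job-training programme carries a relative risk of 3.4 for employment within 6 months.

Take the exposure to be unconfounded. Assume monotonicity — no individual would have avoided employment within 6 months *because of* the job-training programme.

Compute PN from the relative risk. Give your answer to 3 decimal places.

PN ≈ 0.706

Under exogeneity and monotonicity, PN = (RR − 1) / RR = 1 − 1/RR.
PN = (3.4 − 1) / 3.4 = 2.4 / 3.4 ≈ 0.7059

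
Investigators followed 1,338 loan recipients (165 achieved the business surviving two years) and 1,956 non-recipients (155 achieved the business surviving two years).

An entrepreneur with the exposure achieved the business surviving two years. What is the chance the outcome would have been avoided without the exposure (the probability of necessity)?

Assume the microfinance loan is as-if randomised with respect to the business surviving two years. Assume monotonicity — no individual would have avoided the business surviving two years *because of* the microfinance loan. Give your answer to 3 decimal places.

PN ≈ 0.357

p₁ = P(outcome | exposed) = 165/1338 = 0.12332
p₀ = P(outcome | unexposed) = 155/1956 = 0.079243
Under exogeneity and monotonicity, PN = (p₁ − p₀) / p₁.
PN = (0.12332 − 0.079243) / 0.12332 = 0.044075 / 0.12332 ≈ 0.3574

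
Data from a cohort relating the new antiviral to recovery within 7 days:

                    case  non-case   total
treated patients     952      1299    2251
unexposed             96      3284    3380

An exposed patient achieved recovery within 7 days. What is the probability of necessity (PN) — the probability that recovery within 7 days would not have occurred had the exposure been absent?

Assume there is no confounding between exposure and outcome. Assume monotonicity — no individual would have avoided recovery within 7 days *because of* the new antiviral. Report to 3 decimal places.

PN ≈ 0.933

p₁ = P(outcome | exposed) = 952/2251 = 0.42292
p₀ = P(outcome | unexposed) = 96/3380 = 0.028402
Under exogeneity and monotonicity, PN = (p₁ − p₀) / p₁.
PN = (0.42292 − 0.028402) / 0.42292 = 0.39452 / 0.42292 ≈ 0.9328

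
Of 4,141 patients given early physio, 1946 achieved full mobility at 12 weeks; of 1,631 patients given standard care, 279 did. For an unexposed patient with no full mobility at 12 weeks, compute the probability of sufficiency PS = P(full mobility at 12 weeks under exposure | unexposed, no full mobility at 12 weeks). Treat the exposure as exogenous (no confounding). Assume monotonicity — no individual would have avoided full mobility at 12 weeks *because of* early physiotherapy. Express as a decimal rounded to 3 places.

p₁ = P(outcome | exposed) = 1946/4141 = 0.46993
p₀ = P(outcome | unexposed) = 279/1631 = 0.17106
Under exogeneity and monotonicity, PS = (p₁ − p₀) / (1 − p₀).
PS = (0.46993 − 0.17106) / (1 − 0.17106) = 0.29887 / 0.82894 ≈ 0.3606

PS ≈ 0.361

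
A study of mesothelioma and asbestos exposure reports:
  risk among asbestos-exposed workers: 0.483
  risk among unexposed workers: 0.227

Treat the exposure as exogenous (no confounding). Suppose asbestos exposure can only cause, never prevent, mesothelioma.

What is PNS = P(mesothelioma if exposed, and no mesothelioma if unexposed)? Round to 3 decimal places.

Let p₁ = 0.483, p₀ = 0.227.
Under exogeneity and monotonicity, PNS = p₁ − p₀.
PNS = 0.483 − 0.227 = 0.256

PNS ≈ 0.256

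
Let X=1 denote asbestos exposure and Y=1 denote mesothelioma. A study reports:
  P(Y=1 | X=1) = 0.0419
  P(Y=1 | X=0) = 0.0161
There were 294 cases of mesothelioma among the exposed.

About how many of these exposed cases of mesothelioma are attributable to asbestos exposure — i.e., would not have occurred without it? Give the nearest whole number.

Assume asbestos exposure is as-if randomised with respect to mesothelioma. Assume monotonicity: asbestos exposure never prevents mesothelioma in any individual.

about 181 cases

Let p₁ = 0.0419, p₀ = 0.0161.
PN = (p₁ − p₀)/p₁ = (0.0419 − 0.0161) / 0.0419 ≈ 0.61575.
Attributable cases ≈ PN × (exposed cases) = 0.61575 × 294 ≈ 181.03.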